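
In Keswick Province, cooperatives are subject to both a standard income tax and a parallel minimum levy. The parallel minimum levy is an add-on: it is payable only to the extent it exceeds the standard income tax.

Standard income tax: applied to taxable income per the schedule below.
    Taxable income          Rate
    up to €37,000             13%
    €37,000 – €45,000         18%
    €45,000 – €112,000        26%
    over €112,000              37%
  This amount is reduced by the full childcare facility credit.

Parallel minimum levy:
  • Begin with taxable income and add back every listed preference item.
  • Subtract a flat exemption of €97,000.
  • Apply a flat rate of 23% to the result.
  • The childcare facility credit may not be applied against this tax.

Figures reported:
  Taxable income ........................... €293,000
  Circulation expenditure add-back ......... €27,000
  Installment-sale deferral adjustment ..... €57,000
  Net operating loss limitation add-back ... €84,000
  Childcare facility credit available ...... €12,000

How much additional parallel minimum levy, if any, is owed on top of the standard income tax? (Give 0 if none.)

Standard income tax:
  €37,000 × 13% = €4,810
  €8,000 × 18% = €1,440
  €67,000 × 26% = €17,420
  €181,000 × 37% = €66,970
  → €90,640
  Less childcare facility credit €12,000 → €78,640

Parallel minimum levy:
  Adjusted income: €293,000 + €27,000 + €57,000 + €84,000 = €461,000
  Less exemption €97,000 → base €364,000
  €364,000 × 23% = €83,720

Excess of parallel minimum levy over standard income tax: €83,720 − €78,640 = €5,080.

€5,080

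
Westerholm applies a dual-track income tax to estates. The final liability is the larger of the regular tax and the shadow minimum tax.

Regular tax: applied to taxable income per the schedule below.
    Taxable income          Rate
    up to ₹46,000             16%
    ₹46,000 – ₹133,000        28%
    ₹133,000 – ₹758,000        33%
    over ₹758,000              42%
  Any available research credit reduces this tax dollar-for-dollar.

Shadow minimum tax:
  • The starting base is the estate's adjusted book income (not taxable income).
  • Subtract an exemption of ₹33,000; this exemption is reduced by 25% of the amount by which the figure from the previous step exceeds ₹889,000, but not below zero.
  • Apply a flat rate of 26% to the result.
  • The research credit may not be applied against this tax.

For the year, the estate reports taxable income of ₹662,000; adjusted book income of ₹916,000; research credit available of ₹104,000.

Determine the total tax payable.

Regular tax:
  ₹46,000 × 16% = ₹7,360
  ₹87,000 × 28% = ₹24,360
  ₹529,000 × 33% = ₹174,570
  → ₹206,290
  Less research credit ₹104,000 → ₹102,290

Shadow minimum tax:
  Base (adjusted book income): ₹916,000
  Exemption: ₹33,000 − 25% × (₹916,000 − ₹889,000) = ₹33,000 − ₹6,750 = ₹26,250
  Base: ₹916,000 − ₹26,250 = ₹889,750
  ₹889,750 × 26% = ₹231,335

₹231,335 > ₹102,290, so the shadow minimum tax is the binding amount.

₹231,335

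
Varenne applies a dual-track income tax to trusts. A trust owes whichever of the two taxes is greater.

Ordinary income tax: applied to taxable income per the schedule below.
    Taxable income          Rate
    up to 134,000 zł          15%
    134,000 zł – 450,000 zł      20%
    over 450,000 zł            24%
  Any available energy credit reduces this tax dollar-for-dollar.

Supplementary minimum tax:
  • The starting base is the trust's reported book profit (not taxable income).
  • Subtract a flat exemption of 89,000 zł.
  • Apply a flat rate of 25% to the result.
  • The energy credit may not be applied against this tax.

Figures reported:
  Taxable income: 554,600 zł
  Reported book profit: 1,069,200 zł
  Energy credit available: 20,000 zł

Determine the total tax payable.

245,050 zł

Supplementary minimum tax:
  Base (reported book profit): 1,069,200 zł
  Less exemption 89,000 zł → base 980,200 zł
  980,200 zł × 25% = 245,050 zł

Ordinary income tax:
  134,000 zł × 15% = 20,100 zł
  316,000 zł × 20% = 63,200 zł
  104,600 zł × 24% = 25,104 zł
  → 108,404 zł
  Less energy credit 20,000 zł → 88,404 zł

245,050 zł > 88,404 zł, so the supplementary minimum tax is the binding amount.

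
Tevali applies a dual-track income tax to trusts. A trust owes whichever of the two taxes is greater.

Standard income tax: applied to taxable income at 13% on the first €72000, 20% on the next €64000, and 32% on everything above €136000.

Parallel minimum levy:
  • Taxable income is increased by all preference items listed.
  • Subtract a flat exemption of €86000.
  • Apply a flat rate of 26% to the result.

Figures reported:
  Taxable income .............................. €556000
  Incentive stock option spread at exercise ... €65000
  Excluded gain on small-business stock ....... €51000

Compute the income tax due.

€156560

Standard income tax:
  €72000 × 13% = €9360
  €64000 × 20% = €12800
  €420000 × 32% = €134400
  → €156560

Parallel minimum levy:
  Adjusted income: €556000 + €65000 + €51000 = €672000
  Less exemption €86000 → base €586000
  €586000 × 26% = €152360

€156560 > €152360, so the standard income tax governs.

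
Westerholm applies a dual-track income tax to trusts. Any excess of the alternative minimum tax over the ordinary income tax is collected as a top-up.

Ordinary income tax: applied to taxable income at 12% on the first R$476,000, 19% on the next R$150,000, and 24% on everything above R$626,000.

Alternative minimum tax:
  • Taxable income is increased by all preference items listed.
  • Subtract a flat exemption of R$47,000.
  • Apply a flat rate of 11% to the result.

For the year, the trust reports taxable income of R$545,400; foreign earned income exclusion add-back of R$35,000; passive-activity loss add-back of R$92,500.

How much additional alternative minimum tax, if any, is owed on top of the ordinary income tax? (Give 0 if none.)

R$0

Ordinary income tax:
  R$476,000 × 12% = R$57,120
  R$69,400 × 19% = R$13,186
  → R$70,306

Alternative minimum tax:
  Adjusted income: R$545,400 + R$35,000 + R$92,500 = R$672,900
  Less exemption R$47,000 → base R$625,900
  R$625,900 × 11% = R$68,849

R$68,849 ≤ R$70,306, so no add-on is due.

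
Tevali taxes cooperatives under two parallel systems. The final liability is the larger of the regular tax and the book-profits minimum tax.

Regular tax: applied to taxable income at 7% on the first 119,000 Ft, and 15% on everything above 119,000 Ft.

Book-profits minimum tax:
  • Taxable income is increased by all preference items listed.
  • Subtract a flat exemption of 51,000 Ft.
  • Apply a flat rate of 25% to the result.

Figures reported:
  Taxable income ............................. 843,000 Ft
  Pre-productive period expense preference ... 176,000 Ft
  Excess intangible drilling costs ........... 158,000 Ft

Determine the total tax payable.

281,500 Ft

Regular tax:
  119,000 Ft × 7% = 8,330 Ft
  724,000 Ft × 15% = 108,600 Ft
  → 116,930 Ft

Book-profits minimum tax:
  Adjusted income: 843,000 Ft + 176,000 Ft + 158,000 Ft = 1,177,000 Ft
  Less exemption 51,000 Ft → base 1,126,000 Ft
  1,126,000 Ft × 25% = 281,500 Ft

281,500 Ft > 116,930 Ft, so the book-profits minimum tax is the binding amount.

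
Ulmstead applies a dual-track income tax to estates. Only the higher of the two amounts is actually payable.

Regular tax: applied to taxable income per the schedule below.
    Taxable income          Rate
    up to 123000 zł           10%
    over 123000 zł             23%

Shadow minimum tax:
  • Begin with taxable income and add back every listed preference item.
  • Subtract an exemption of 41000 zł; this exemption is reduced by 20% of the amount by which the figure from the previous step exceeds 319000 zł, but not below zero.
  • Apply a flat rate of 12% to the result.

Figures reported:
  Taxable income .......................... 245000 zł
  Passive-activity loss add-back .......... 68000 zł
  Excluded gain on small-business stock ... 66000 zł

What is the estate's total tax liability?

42000 zł

Shadow minimum tax:
  Adjusted income: 245000 zł + 68000 zł + 66000 zł = 379000 zł
  Exemption: 41000 zł − 20% × (379000 zł − 319000 zł) = 41000 zł − 12000 zł = 29000 zł
  Base: 379000 zł − 29000 zł = 350000 zł
  350000 zł × 12% = 42000 zł

Regular tax:
  123000 zł × 10% = 12300 zł
  122000 zł × 23% = 28060 zł
  → 40360 zł

42000 zł > 40360 zł, so the shadow minimum tax is the binding amount.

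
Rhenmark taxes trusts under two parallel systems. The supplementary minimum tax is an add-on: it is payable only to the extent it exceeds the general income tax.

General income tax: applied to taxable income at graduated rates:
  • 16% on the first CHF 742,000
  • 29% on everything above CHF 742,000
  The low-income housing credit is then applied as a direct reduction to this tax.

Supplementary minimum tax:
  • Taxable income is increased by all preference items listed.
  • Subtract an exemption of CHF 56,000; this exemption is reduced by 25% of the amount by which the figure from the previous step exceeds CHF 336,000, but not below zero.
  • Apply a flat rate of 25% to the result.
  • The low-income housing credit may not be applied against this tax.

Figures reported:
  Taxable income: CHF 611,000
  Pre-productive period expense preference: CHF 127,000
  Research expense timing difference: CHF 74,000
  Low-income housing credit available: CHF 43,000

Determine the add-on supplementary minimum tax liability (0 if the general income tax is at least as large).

CHF 148,240

Supplementary minimum tax:
  Adjusted income: CHF 611,000 + CHF 127,000 + CHF 74,000 = CHF 812,000
  Exemption: 25% × (CHF 812,000 − CHF 336,000) = CHF 119,000 ≥ CHF 56,000, so the exemption is fully phased out
  Base: CHF 812,000 − CHF 0 = CHF 812,000
  CHF 812,000 × 25% = CHF 203,000

General income tax:
  CHF 611,000 × 16% = CHF 97,760
  Less low-income housing credit CHF 43,000 → CHF 54,760

Excess of supplementary minimum tax over general income tax: CHF 203,000 − CHF 54,760 = CHF 148,240.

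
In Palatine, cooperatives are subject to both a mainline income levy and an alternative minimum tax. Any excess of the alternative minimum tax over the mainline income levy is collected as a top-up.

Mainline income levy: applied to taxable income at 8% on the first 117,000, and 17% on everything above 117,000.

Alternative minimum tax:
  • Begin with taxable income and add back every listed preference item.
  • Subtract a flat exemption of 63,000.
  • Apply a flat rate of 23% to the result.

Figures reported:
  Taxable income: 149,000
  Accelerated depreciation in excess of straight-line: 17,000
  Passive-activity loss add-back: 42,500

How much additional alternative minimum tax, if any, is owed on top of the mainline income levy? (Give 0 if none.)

18,665

Mainline income levy:
  117,000 × 8% = 9,360
  32,000 × 17% = 5,440
  → 14,800

Alternative minimum tax:
  Adjusted income: 149,000 + 17,000 + 42,500 = 208,500
  Less exemption 63,000 → base 145,500
  145,500 × 23% = 33,465

Excess of alternative minimum tax over mainline income levy: 33,465 − 14,800 = 18,665.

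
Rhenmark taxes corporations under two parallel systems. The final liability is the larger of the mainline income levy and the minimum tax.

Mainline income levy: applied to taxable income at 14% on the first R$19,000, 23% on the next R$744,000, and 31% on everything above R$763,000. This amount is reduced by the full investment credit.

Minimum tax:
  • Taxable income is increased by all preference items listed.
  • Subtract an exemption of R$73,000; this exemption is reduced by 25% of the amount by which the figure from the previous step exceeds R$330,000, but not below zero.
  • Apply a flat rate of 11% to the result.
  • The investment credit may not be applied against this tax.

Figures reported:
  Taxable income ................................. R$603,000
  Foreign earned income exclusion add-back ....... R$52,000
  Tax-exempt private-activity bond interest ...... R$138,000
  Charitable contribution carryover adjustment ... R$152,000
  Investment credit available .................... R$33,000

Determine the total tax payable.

R$103,980

Mainline income levy:
  R$19,000 × 14% = R$2,660
  R$584,000 × 23% = R$134,320
  → R$136,980
  Less investment credit R$33,000 → R$103,980

Minimum tax:
  Adjusted income: R$603,000 + R$52,000 + R$138,000 + R$152,000 = R$945,000
  Exemption: 25% × (R$945,000 − R$330,000) = R$153,750 ≥ R$73,000, so the exemption is fully phased out
  Base: R$945,000 − R$0 = R$945,000
  R$945,000 × 11% = R$103,950

R$103,980 > R$103,950, so the mainline income levy governs.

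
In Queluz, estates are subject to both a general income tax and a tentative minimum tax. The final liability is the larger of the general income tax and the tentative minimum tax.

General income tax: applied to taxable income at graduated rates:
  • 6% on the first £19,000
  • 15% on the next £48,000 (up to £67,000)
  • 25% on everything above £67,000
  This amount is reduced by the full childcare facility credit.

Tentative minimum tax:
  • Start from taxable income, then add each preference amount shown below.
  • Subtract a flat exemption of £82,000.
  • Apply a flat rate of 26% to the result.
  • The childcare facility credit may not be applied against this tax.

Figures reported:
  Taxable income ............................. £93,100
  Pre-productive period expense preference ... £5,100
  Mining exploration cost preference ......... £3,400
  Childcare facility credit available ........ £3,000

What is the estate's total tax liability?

Tentative minimum tax:
  Adjusted income: £93,100 + £5,100 + £3,400 = £101,600
  Less exemption £82,000 → base £19,600
  £19,600 × 26% = £5,096

General income tax:
  £19,000 × 6% = £1,140
  £48,000 × 15% = £7,200
  £26,100 × 25% = £6,525
  → £14,865
  Less childcare facility credit £3,000 → £11,865

£11,865 > £5,096, so the general income tax governs.

£11,865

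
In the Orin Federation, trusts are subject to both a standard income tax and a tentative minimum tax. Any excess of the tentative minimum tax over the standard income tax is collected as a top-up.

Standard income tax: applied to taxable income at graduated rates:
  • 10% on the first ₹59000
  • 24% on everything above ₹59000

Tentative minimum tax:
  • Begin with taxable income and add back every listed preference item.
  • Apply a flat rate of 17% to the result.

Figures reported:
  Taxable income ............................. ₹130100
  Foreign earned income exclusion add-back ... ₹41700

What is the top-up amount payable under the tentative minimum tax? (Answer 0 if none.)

₹6242

Tentative minimum tax:
  Adjusted income: ₹130100 + ₹41700 = ₹171800
  ₹171800 × 17% = ₹29206

Standard income tax:
  ₹59000 × 10% = ₹5900
  ₹71100 × 24% = ₹17064
  → ₹22964

Excess of tentative minimum tax over standard income tax: ₹29206 − ₹22964 = ₹6242.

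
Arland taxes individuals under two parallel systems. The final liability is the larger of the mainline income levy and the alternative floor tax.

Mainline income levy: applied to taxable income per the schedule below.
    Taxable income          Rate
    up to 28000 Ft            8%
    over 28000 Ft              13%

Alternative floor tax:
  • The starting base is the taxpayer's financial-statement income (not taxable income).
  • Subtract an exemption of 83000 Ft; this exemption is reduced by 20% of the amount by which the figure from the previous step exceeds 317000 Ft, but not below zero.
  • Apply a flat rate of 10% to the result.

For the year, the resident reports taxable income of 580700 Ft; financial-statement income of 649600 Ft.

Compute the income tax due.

74091 Ft

Alternative floor tax:
  Base (financial-statement income): 649600 Ft
  Exemption: 83000 Ft − 20% × (649600 Ft − 317000 Ft) = 83000 Ft − 66520 Ft = 16480 Ft
  Base: 649600 Ft − 16480 Ft = 633120 Ft
  633120 Ft × 10% = 63312 Ft

Mainline income levy:
  28000 Ft × 8% = 2240 Ft
  552700 Ft × 13% = 71851 Ft
  → 74091 Ft

74091 Ft > 63312 Ft, so the mainline income levy governs.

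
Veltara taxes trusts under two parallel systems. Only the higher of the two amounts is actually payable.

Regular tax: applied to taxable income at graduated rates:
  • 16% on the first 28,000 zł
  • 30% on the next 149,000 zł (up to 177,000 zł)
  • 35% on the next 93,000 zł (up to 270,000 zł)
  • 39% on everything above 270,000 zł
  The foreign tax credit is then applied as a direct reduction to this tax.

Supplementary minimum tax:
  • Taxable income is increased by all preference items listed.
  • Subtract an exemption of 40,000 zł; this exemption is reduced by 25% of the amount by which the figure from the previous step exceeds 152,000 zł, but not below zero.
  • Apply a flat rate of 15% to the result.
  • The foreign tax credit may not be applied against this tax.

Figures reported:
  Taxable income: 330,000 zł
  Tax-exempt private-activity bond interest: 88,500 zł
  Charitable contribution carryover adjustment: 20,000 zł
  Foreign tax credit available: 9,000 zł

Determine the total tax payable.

96,130 zł

Supplementary minimum tax:
  Adjusted income: 330,000 zł + 88,500 zł + 20,000 zł = 438,500 zł
  Exemption: 25% × (438,500 zł − 152,000 zł) = 71,625 zł ≥ 40,000 zł, so the exemption is fully phased out
  Base: 438,500 zł − 0 zł = 438,500 zł
  438,500 zł × 15% = 65,775 zł

Regular tax:
  28,000 zł × 16% = 4,480 zł
  149,000 zł × 30% = 44,700 zł
  93,000 zł × 35% = 32,550 zł
  60,000 zł × 39% = 23,400 zł
  → 105,130 zł
  Less foreign tax credit 9,000 zł → 96,130 zł

96,130 zł > 65,775 zł, so the regular tax governs.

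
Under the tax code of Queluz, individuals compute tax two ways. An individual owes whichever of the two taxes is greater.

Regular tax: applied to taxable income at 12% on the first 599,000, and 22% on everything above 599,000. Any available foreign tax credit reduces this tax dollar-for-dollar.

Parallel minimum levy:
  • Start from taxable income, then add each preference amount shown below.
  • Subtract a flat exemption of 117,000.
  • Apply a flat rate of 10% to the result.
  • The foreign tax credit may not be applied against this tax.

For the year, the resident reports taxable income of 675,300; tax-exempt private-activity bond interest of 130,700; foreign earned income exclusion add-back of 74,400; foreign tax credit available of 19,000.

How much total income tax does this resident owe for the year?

76,340

Parallel minimum levy:
  Adjusted income: 675,300 + 130,700 + 74,400 = 880,400
  Less exemption 117,000 → base 763,400
  763,400 × 10% = 76,340

Regular tax:
  599,000 × 12% = 71,880
  76,300 × 22% = 16,786
  → 88,666
  Less foreign tax credit 19,000 → 69,666

76,340 > 69,666, so the parallel minimum levy is the binding amount.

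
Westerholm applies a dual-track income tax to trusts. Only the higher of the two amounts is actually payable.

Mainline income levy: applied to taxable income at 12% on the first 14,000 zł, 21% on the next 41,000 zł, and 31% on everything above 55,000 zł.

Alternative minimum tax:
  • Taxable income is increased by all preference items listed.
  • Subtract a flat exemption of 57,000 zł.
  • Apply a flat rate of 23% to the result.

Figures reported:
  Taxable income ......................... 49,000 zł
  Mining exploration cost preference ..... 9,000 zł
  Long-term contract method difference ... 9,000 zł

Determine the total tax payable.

Alternative minimum tax:
  Adjusted income: 49,000 zł + 9,000 zł + 9,000 zł = 67,000 zł
  Less exemption 57,000 zł → base 10,000 zł
  10,000 zł × 23% = 2,300 zł

Mainline income levy:
  14,000 zł × 12% = 1,680 zł
  35,000 zł × 21% = 7,350 zł
  → 9,030 zł

9,030 zł > 2,300 zł, so the mainline income levy governs.

9,030 zł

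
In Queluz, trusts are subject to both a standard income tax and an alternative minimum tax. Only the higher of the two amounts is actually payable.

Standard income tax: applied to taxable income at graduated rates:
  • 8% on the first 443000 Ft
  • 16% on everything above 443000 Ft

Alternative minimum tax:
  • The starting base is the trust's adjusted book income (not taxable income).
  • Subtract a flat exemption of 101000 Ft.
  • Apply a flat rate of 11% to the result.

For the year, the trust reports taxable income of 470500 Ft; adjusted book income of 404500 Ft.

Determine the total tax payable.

Standard income tax:
  443000 Ft × 8% = 35440 Ft
  27500 Ft × 16% = 4400 Ft
  → 39840 Ft

Alternative minimum tax:
  Base (adjusted book income): 404500 Ft
  Less exemption 101000 Ft → base 303500 Ft
  303500 Ft × 11% = 33385 Ft

39840 Ft > 33385 Ft, so the standard income tax governs.

39840 Ft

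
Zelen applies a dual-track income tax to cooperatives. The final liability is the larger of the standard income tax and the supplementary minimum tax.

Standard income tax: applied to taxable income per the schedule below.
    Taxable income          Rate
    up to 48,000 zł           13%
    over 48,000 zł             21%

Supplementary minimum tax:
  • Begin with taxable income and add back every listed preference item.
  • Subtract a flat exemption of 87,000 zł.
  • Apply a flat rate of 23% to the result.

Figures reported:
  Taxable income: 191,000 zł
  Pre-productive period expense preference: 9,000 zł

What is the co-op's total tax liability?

36,270 zł

Supplementary minimum tax:
  Adjusted income: 191,000 zł + 9,000 zł = 200,000 zł
  Less exemption 87,000 zł → base 113,000 zł
  113,000 zł × 23% = 25,990 zł

Standard income tax:
  48,000 zł × 13% = 6,240 zł
  143,000 zł × 21% = 30,030 zł
  → 36,270 zł

36,270 zł > 25,990 zł, so the standard income tax governs.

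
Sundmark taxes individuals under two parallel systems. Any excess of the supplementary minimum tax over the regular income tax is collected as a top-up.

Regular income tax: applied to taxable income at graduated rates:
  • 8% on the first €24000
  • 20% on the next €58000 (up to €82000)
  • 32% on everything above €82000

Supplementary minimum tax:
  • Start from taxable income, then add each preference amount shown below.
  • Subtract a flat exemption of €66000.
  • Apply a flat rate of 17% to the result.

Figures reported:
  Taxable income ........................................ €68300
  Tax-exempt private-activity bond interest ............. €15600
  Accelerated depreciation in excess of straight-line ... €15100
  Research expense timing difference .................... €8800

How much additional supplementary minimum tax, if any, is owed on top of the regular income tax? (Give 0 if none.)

€0

Supplementary minimum tax:
  Adjusted income: €68300 + €15600 + €15100 + €8800 = €107800
  Less exemption €66000 → base €41800
  €41800 × 17% = €7106

Regular income tax:
  €24000 × 8% = €1920
  €44300 × 20% = €8860
  → €10780

€7106 ≤ €10780, so no add-on is due.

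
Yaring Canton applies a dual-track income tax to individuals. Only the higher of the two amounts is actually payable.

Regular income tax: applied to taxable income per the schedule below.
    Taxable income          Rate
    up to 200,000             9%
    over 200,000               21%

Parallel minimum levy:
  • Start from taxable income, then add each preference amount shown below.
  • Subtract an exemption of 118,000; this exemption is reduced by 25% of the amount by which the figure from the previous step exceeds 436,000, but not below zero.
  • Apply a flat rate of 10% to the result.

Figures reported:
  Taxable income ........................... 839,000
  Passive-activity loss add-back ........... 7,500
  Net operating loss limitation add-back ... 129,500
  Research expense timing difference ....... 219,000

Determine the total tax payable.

152,190

Regular income tax:
  200,000 × 9% = 18,000
  639,000 × 21% = 134,190
  → 152,190

Parallel minimum levy:
  Adjusted income: 839,000 + 7,500 + 129,500 + 219,000 = 1,195,000
  Exemption: 25% × (1,195,000 − 436,000) = 189,750 ≥ 118,000, so the exemption is fully phased out
  Base: 1,195,000 − 0 = 1,195,000
  1,195,000 × 10% = 119,500

152,190 > 119,500, so the regular income tax governs.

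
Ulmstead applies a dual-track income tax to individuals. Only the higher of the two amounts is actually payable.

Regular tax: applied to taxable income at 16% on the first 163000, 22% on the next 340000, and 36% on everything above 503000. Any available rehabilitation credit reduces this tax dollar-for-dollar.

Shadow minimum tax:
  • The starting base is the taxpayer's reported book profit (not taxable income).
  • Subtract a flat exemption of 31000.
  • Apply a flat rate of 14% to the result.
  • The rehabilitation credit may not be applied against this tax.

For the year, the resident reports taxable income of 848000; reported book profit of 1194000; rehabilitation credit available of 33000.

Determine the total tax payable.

Shadow minimum tax:
  Base (reported book profit): 1194000
  Less exemption 31000 → base 1163000
  1163000 × 14% = 162820

Regular tax:
  163000 × 16% = 26080
  340000 × 22% = 74800
  345000 × 36% = 124200
  → 225080
  Less rehabilitation credit 33000 → 192080

192080 > 162820, so the regular tax governs.

192080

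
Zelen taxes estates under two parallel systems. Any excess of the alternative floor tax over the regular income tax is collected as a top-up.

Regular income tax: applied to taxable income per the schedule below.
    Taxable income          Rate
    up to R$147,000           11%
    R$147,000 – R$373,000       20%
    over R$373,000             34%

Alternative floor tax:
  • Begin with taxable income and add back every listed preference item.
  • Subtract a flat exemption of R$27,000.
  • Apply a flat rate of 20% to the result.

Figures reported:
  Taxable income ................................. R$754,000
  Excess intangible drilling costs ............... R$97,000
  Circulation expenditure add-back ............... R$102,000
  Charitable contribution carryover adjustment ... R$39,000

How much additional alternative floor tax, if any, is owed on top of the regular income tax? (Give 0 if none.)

Alternative floor tax:
  Adjusted income: R$754,000 + R$97,000 + R$102,000 + R$39,000 = R$992,000
  Less exemption R$27,000 → base R$965,000
  R$965,000 × 20% = R$193,000

Regular income tax:
  R$147,000 × 11% = R$16,170
  R$226,000 × 20% = R$45,200
  R$381,000 × 34% = R$129,540
  → R$190,910

Excess of alternative floor tax over regular income tax: R$193,000 − R$190,910 = R$2,090.

R$2,090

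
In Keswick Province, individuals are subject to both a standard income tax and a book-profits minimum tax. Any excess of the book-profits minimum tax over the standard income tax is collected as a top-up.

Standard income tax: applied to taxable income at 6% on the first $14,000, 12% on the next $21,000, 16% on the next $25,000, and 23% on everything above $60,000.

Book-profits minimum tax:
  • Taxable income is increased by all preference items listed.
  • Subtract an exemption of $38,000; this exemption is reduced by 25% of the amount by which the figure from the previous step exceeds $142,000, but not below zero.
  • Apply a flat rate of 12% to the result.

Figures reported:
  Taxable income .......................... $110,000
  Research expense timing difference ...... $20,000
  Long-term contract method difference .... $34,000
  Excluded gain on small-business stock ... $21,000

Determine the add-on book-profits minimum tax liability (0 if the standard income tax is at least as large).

$70

Standard income tax:
  $14,000 × 6% = $840
  $21,000 × 12% = $2,520
  $25,000 × 16% = $4,000
  $50,000 × 23% = $11,500
  → $18,860

Book-profits minimum tax:
  Adjusted income: $110,000 + $20,000 + $34,000 + $21,000 = $185,000
  Exemption: $38,000 − 25% × ($185,000 − $142,000) = $38,000 − $10,750 = $27,250
  Base: $185,000 − $27,250 = $157,750
  $157,750 × 12% = $18,930

Excess of book-profits minimum tax over standard income tax: $18,930 − $18,860 = $70.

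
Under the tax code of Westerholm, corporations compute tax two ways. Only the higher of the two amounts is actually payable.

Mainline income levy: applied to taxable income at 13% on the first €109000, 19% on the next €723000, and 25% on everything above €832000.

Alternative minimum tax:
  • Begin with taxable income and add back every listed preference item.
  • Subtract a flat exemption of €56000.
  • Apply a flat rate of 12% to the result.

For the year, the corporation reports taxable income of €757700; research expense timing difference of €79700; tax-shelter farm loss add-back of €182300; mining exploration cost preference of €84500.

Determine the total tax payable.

€137423

Alternative minimum tax:
  Adjusted income: €757700 + €79700 + €182300 + €84500 = €1104200
  Less exemption €56000 → base €1048200
  €1048200 × 12% = €125784

Mainline income levy:
  €109000 × 13% = €14170
  €648700 × 19% = €123253
  → €137423

€137423 > €125784, so the mainline income levy governs.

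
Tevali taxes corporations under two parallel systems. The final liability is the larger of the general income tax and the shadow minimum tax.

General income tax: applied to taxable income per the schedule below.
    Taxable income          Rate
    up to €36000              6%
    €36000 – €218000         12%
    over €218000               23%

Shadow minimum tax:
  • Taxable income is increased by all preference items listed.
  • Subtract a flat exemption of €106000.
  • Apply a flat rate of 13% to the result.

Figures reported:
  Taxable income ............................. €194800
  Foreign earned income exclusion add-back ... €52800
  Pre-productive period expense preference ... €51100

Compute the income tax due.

Shadow minimum tax:
  Adjusted income: €194800 + €52800 + €51100 = €298700
  Less exemption €106000 → base €192700
  €192700 × 13% = €25051

General income tax:
  €36000 × 6% = €2160
  €158800 × 12% = €19056
  → €21216

€25051 > €21216, so the shadow minimum tax is the binding amount.

€25051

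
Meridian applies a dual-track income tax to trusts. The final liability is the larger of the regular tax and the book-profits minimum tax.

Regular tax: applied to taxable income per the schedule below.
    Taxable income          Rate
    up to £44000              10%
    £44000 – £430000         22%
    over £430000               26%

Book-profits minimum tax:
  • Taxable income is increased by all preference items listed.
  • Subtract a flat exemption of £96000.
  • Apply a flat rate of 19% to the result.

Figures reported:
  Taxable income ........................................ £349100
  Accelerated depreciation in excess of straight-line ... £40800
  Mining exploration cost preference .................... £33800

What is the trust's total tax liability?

Regular tax:
  £44000 × 10% = £4400
  £305100 × 22% = £67122
  → £71522

Book-profits minimum tax:
  Adjusted income: £349100 + £40800 + £33800 = £423700
  Less exemption £96000 → base £327700
  £327700 × 19% = £62263

£71522 > £62263, so the regular tax governs.

£71522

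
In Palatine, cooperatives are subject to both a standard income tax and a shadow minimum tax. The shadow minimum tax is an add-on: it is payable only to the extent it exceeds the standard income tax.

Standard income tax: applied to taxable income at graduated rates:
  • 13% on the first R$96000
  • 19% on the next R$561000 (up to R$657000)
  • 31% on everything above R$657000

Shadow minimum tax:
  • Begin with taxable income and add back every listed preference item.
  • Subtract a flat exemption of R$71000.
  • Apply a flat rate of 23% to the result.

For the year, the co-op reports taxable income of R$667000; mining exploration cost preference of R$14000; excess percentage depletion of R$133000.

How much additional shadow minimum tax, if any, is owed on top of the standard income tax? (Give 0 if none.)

Shadow minimum tax:
  Adjusted income: R$667000 + R$14000 + R$133000 = R$814000
  Less exemption R$71000 → base R$743000
  R$743000 × 23% = R$170890

Standard income tax:
  R$96000 × 13% = R$12480
  R$561000 × 19% = R$106590
  R$10000 × 31% = R$3100
  → R$122170

Excess of shadow minimum tax over standard income tax: R$170890 − R$122170 = R$48720.

R$48720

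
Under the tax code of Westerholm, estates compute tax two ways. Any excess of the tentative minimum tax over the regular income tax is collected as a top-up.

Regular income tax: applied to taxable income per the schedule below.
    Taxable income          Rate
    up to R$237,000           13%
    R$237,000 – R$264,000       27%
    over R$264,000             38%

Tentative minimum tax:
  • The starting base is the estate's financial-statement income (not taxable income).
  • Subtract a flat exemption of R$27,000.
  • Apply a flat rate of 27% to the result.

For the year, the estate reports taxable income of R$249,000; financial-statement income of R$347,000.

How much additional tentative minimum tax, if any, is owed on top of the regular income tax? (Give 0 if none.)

R$52,350

Regular income tax:
  R$237,000 × 13% = R$30,810
  R$12,000 × 27% = R$3,240
  → R$34,050

Tentative minimum tax:
  Base (financial-statement income): R$347,000
  Less exemption R$27,000 → base R$320,000
  R$320,000 × 27% = R$86,400

Excess of tentative minimum tax over regular income tax: R$86,400 − R$34,050 = R$52,350.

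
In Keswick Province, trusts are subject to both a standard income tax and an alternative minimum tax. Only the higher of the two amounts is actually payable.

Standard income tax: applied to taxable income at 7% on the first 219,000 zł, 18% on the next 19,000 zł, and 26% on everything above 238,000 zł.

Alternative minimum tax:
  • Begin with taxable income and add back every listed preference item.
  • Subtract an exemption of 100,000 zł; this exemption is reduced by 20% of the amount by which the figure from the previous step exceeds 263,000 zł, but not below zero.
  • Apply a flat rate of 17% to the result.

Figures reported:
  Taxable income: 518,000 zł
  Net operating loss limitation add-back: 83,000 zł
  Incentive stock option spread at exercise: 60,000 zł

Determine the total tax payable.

108,902 zł

Standard income tax:
  219,000 zł × 7% = 15,330 zł
  19,000 zł × 18% = 3,420 zł
  280,000 zł × 26% = 72,800 zł
  → 91,550 zł

Alternative minimum tax:
  Adjusted income: 518,000 zł + 83,000 zł + 60,000 zł = 661,000 zł
  Exemption: 100,000 zł − 20% × (661,000 zł − 263,000 zł) = 100,000 zł − 79,600 zł = 20,400 zł
  Base: 661,000 zł − 20,400 zł = 640,600 zł
  640,600 zł × 17% = 108,902 zł

108,902 zł > 91,550 zł, so the alternative minimum tax is the binding amount.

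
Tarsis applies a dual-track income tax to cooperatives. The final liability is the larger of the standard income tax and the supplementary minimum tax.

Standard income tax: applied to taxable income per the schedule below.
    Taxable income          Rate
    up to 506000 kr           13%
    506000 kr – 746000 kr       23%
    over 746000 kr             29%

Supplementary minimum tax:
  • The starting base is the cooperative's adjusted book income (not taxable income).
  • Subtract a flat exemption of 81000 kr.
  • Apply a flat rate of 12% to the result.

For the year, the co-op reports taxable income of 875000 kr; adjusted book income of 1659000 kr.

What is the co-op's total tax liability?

Standard income tax:
  506000 kr × 13% = 65780 kr
  240000 kr × 23% = 55200 kr
  129000 kr × 29% = 37410 kr
  → 158390 kr

Supplementary minimum tax:
  Base (adjusted book income): 1659000 kr
  Less exemption 81000 kr → base 1578000 kr
  1578000 kr × 12% = 189360 kr

189360 kr > 158390 kr, so the supplementary minimum tax is the binding amount.

189360 kr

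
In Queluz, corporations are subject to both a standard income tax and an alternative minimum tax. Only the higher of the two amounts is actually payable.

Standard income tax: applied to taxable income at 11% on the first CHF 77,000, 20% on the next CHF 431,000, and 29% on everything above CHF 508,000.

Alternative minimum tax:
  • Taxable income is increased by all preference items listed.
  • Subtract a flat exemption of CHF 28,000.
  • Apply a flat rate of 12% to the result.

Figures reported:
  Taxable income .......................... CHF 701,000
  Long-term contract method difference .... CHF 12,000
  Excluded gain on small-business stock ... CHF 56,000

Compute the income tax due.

CHF 150,640

Alternative minimum tax:
  Adjusted income: CHF 701,000 + CHF 12,000 + CHF 56,000 = CHF 769,000
  Less exemption CHF 28,000 → base CHF 741,000
  CHF 741,000 × 12% = CHF 88,920

Standard income tax:
  CHF 77,000 × 11% = CHF 8,470
  CHF 431,000 × 20% = CHF 86,200
  CHF 193,000 × 29% = CHF 55,970
  → CHF 150,640

CHF 150,640 > CHF 88,920, so the standard income tax governs.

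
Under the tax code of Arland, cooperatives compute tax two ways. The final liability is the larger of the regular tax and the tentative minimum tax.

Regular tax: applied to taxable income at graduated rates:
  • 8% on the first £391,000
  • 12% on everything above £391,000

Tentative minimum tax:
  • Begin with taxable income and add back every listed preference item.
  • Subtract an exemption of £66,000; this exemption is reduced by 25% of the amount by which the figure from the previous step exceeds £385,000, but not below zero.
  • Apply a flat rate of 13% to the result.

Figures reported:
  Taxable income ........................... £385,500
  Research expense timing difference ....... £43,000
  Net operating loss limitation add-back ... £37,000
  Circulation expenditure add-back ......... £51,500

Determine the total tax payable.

Regular tax:
  £385,500 × 8% = £30,840

Tentative minimum tax:
  Adjusted income: £385,500 + £43,000 + £37,000 + £51,500 = £517,000
  Exemption: £66,000 − 25% × (£517,000 − £385,000) = £66,000 − £33,000 = £33,000
  Base: £517,000 − £33,000 = £484,000
  £484,000 × 13% = £62,920

£62,920 > £30,840, so the tentative minimum tax is the binding amount.

£62,920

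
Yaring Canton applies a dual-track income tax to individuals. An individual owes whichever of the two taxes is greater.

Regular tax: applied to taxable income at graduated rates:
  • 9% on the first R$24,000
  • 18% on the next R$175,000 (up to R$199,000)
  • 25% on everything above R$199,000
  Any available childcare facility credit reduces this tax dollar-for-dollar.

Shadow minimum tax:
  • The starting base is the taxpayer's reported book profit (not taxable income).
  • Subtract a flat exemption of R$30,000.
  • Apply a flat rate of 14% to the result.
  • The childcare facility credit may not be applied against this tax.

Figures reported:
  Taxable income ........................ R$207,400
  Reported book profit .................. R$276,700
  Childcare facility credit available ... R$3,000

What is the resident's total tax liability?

Regular tax:
  R$24,000 × 9% = R$2,160
  R$175,000 × 18% = R$31,500
  R$8,400 × 25% = R$2,100
  → R$35,760
  Less childcare facility credit R$3,000 → R$32,760

Shadow minimum tax:
  Base (reported book profit): R$276,700
  Less exemption R$30,000 → base R$246,700
  R$246,700 × 14% = R$34,538

R$34,538 > R$32,760, so the shadow minimum tax is the binding amount.

R$34,538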